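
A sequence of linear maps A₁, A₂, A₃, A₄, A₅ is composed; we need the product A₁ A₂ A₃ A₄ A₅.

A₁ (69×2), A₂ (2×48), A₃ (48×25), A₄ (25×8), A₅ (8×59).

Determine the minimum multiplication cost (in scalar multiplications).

Adjacent pairs: A₁A₂ = 69·2·48 = 6624; A₂A₃ = 2·48·25 = 2400; A₃A₄ = 48·25·8 = 9600; A₄A₅ = 25·8·59 = 11800.
Length 3: A₁..A₃: k=1: 0+2400+69·2·25=5850; k=2: 6624+0+69·48·25=89424 → min 5850 | A₂..A₄: k=2: 0+9600+2·48·8=10368; k=3: 2400+0+2·25·8=2800 → min 2800 | A₃..A₅: k=3: 0+11800+48·25·59=82600; k=4: 9600+0+48·8·59=32256 → min 32256.
Length 4: A₁..A₄: k=1: 0+2800+69·2·8=3904; k=2: 6624+9600+69·48·8=42720; k=3: 5850+0+69·25·8=19650 → min 3904 | A₂..A₅: k=2: 0+32256+2·48·59=37920; k=3: 2400+11800+2·25·59=17150; k=4: 2800+0+2·8·59=3744 → min 3744.
Length 5: A₁..A₅: k=1: 0+3744+69·2·59=11886; k=2: 6624+32256+69·48·59=234288; k=3: 5850+11800+69·25·59=119425; k=4: 3904+0+69·8·59=36472 → min 11886.
Optimal order: (A₁ (((A₂ A₃) A₄) A₅)) with cost 11886.

11886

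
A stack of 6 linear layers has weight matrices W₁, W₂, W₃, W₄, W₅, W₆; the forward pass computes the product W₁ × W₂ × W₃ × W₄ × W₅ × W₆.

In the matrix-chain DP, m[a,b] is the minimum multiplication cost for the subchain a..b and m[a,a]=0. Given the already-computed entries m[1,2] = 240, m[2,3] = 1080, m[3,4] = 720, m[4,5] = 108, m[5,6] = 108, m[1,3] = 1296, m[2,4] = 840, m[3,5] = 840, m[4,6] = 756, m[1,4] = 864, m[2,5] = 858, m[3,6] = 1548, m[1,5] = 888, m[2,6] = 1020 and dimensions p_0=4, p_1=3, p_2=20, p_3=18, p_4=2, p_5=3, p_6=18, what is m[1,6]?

1104

m[1,6] = min over k∈[1,5] of m[1,k]+m[k+1,6]+p_{0}·p_k·p_{6}.
k=1: 0 + 1020 + 4·3·18 = 1236; k=2: 240 + 1548 + 4·20·18 = 3228; k=3: 1296 + 756 + 4·18·18 = 3348; k=4: 864 + 108 + 4·2·18 = 1116; k=5: 888 + 0 + 4·3·18 = 1104.
Minimum: 1104 at k=5.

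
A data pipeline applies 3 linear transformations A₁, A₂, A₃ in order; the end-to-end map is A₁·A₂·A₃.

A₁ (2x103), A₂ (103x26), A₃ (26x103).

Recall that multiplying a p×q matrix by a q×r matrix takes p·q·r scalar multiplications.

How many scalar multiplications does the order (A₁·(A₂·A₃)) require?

(A₂·A₃): 103×26 by 26×103 → 103×103, cost 103·26·103 = 275834
(A₁·(A₂·A₃)): 2×103 by 103×103 → 2×103, cost 2·103·103 = 21218; cumulative 297052
Total: 297052 scalar multiplications.

297052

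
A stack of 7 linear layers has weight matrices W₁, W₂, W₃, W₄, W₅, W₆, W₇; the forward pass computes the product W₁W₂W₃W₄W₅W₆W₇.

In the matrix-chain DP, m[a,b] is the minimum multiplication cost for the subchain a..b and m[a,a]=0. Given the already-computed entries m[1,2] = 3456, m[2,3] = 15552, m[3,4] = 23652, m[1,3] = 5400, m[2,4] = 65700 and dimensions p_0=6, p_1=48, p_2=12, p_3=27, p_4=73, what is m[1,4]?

17226

m[1,4] = min over k∈[1,3] of m[1,k]+m[k+1,4]+p_{0}·p_k·p_{4}.
k=1: 0 + 65700 + 6·48·73 = 86724; k=2: 3456 + 23652 + 6·12·73 = 32364; k=3: 5400 + 0 + 6·27·73 = 17226.
Minimum: 17226 at k=3.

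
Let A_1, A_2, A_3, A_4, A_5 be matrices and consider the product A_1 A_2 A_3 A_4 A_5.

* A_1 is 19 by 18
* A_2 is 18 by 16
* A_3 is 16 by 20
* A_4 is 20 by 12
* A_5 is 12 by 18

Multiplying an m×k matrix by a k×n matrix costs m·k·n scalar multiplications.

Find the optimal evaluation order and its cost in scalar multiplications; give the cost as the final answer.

Adjacent pairs: A_1A_2 = 19·18·16 = 5472; A_2A_3 = 18·16·20 = 5760; A_3A_4 = 16·20·12 = 3840; A_4A_5 = 20·12·18 = 4320.
Length 3: A_1..A_3: k=1: 0+5760+19·18·20=12600; k=2: 5472+0+19·16·20=11552 → min 11552 | A_2..A_4: k=2: 0+3840+18·16·12=7296; k=3: 5760+0+18·20·12=10080 → min 7296 | A_3..A_5: k=3: 0+4320+16·20·18=10080; k=4: 3840+0+16·12·18=7296 → min 7296.
Length 4: A_1..A_4: k=1: 0+7296+19·18·12=11400; k=2: 5472+3840+19·16·12=12960; k=3: 11552+0+19·20·12=16112 → min 11400 | A_2..A_5: k=2: 0+7296+18·16·18=12480; k=3: 5760+4320+18·20·18=16560; k=4: 7296+0+18·12·18=11184 → min 11184.
Length 5: A_1..A_5: k=1: 0+11184+19·18·18=17340; k=2: 5472+7296+19·16·18=18240; k=3: 11552+4320+19·20·18=22712; k=4: 11400+0+19·12·18=15504 → min 15504.
Optimal parenthesization: ((A_1 (A_2 (A_3 A_4))) A_5) with cost 15504.

15504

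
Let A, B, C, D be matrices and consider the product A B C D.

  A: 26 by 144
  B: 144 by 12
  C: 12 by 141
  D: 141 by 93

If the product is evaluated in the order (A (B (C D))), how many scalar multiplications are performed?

666252

(C D): 12×141 by 141×93 → 12×93, cost 12·141·93 = 157356
(B (C D)): 144×12 by 12×93 → 144×93, cost 144·12·93 = 160704; cumulative 318060
(A (B (C D))): 26×144 by 144×93 → 26×93, cost 26·144·93 = 348192; cumulative 666252
Total: 666252 scalar multiplications.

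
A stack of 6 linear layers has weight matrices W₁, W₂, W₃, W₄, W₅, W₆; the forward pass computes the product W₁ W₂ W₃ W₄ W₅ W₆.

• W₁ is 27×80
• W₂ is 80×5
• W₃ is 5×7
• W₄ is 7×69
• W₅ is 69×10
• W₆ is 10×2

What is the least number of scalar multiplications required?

Adjacent pairs: W₁W₂ = 27·80·5 = 10800; W₂W₃ = 80·5·7 = 2800; W₃W₄ = 5·7·69 = 2415; W₄W₅ = 7·69·10 = 4830; W₅W₆ = 69·10·2 = 1380.
Length 3: W₁..W₃: k=1: 0+2800+27·80·7=17920; k=2: 10800+0+27·5·7=11745 → min 11745 | W₂..W₄: k=2: 0+2415+80·5·69=30015; k=3: 2800+0+80·7·69=41440 → min 30015 | W₃..W₅: k=3: 0+4830+5·7·10=5180; k=4: 2415+0+5·69·10=5865 → min 5180 | W₄..W₆: k=4: 0+1380+7·69·2=2346; k=5: 4830+0+7·10·2=4970 → min 2346.
Length 4: W₁..W₄: k=1: 0+30015+27·80·69=179055; k=2: 10800+2415+27·5·69=22530; k=3: 11745+0+27·7·69=24786 → min 22530 | W₂..W₅: k=2: 0+5180+80·5·10=9180; k=3: 2800+4830+80·7·10=13230; k=4: 30015+0+80·69·10=85215 → min 9180 | W₃..W₆: k=3: 0+2346+5·7·2=2416; k=4: 2415+1380+5·69·2=4485; k=5: 5180+0+5·10·2=5280 → min 2416.
Length 5: W₁..W₅: k=1: 0+9180+27·80·10=30780; k=2: 10800+5180+27·5·10=17330; k=3: 11745+4830+27·7·10=18465; k=4: 22530+0+27·69·10=41160 → min 17330 | W₂..W₆: k=2: 0+2416+80·5·2=3216; k=3: 2800+2346+80·7·2=6266; k=4: 30015+1380+80·69·2=42435; k=5: 9180+0+80·10·2=10780 → min 3216.
Length 6: W₁..W₆: k=1: 0+3216+27·80·2=7536; k=2: 10800+2416+27·5·2=13486; k=3: 11745+2346+27·7·2=14469; k=4: 22530+1380+27·69·2=27636; k=5: 17330+0+27·10·2=17870 → min 7536.
Optimal order: (W₁ (W₂ (W₃ (W₄ (W₅ W₆))))) with cost 7536.

7536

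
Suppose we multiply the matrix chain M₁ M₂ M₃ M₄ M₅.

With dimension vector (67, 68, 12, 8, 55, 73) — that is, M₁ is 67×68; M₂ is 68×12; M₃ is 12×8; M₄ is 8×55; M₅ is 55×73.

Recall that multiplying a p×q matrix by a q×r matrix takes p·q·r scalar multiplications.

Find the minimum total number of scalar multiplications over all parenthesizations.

114224

Adjacent pairs: M₁M₂ = 67·68·12 = 54672; M₂M₃ = 68·12·8 = 6528; M₃M₄ = 12·8·55 = 5280; M₄M₅ = 8·55·73 = 32120.
Length 3: M₁..M₃: k=1: 0+6528+67·68·8=42976; k=2: 54672+0+67·12·8=61104 → min 42976 | M₂..M₄: k=2: 0+5280+68·12·55=50160; k=3: 6528+0+68·8·55=36448 → min 36448 | M₃..M₅: k=3: 0+32120+12·8·73=39128; k=4: 5280+0+12·55·73=53460 → min 39128.
Length 4: M₁..M₄: k=1: 0+36448+67·68·55=287028; k=2: 54672+5280+67·12·55=104172; k=3: 42976+0+67·8·55=72456 → min 72456 | M₂..M₅: k=2: 0+39128+68·12·73=98696; k=3: 6528+32120+68·8·73=78360; k=4: 36448+0+68·55·73=309468 → min 78360.
Length 5: M₁..M₅: k=1: 0+78360+67·68·73=410948; k=2: 54672+39128+67·12·73=152492; k=3: 42976+32120+67·8·73=114224; k=4: 72456+0+67·55·73=341461 → min 114224.
Optimal order: ((M₁ (M₂ M₃)) (M₄ M₅)) with cost 114224.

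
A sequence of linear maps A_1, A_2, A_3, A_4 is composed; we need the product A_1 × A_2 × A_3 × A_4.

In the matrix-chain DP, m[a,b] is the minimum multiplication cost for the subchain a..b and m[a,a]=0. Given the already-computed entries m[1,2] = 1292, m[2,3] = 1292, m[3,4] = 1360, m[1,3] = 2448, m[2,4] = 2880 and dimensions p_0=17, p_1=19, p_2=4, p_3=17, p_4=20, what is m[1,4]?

m[1,4] = min over k∈[1,3] of m[1,k]+m[k+1,4]+p_{0}·p_k·p_{4}.
k=1: 0 + 2880 + 17·19·20 = 9340; k=2: 1292 + 1360 + 17·4·20 = 4012; k=3: 2448 + 0 + 17·17·20 = 8228.
Minimum: 4012 at k=2.

4012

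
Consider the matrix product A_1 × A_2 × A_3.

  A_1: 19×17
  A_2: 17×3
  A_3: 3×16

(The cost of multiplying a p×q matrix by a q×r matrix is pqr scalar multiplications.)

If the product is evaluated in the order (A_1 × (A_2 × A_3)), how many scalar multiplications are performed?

5984

(A_2 × A_3): 17×3 by 3×16 → 17×16, cost 17·3·16 = 816
(A_1 × (A_2 × A_3)): 19×17 by 17×16 → 19×16, cost 19·17·16 = 5168; cumulative 5984
Total: 5984 scalar multiplications.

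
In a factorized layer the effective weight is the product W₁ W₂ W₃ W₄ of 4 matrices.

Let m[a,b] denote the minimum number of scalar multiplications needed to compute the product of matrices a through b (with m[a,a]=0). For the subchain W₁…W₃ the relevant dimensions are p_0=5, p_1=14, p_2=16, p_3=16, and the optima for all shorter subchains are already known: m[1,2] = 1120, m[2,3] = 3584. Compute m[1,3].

m[1,3] = min over k∈[1,2] of m[1,k]+m[k+1,3]+p_{0}·p_k·p_{3}.
k=1: 0 + 3584 + 5·14·16 = 4704; k=2: 1120 + 0 + 5·16·16 = 2400.
Minimum: 2400 at k=2.

2400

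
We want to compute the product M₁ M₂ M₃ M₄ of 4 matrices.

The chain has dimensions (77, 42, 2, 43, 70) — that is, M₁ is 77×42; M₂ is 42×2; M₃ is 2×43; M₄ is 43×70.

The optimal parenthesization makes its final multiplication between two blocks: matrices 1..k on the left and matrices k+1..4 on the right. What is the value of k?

Adjacent pairs: M₁M₂ = 77·42·2 = 6468; M₂M₃ = 42·2·43 = 3612; M₃M₄ = 2·43·70 = 6020.
Length 3: M₁..M₃: k=1: 0+3612+77·42·43=142674; k=2: 6468+0+77·2·43=13090 → min 13090 | M₂..M₄: k=2: 0+6020+42·2·70=11900; k=3: 3612+0+42·43·70=130032 → min 11900.
Top-level splits: k=1: (M₁..M₁)·(M₂..M₄) → 0+11900+77·42·70 = 238280; k=2: (M₁..M₂)·(M₃..M₄) → 6468+6020+77·2·70 = 23268; k=3: (M₁..M₃)·(M₄..M₄) → 13090+0+77·43·70 = 244860.
Best split is after M₂, i.e. k = 2.

2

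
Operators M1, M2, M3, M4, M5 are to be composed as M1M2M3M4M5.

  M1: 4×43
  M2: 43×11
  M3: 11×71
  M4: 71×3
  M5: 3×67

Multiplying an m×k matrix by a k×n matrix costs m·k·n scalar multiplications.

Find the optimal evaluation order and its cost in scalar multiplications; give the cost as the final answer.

5082

Adjacent pairs: M1M2 = 4·43·11 = 1892; M2M3 = 43·11·71 = 33583; M3M4 = 11·71·3 = 2343; M4M5 = 71·3·67 = 14271.
Length 3: M1..M3: k=1: 0+33583+4·43·71=45795; k=2: 1892+0+4·11·71=5016 → min 5016 | M2..M4: k=2: 0+2343+43·11·3=3762; k=3: 33583+0+43·71·3=42742 → min 3762 | M3..M5: k=3: 0+14271+11·71·67=66598; k=4: 2343+0+11·3·67=4554 → min 4554.
Length 4: M1..M4: k=1: 0+3762+4·43·3=4278; k=2: 1892+2343+4·11·3=4367; k=3: 5016+0+4·71·3=5868 → min 4278 | M2..M5: k=2: 0+4554+43·11·67=36245; k=3: 33583+14271+43·71·67=252405; k=4: 3762+0+43·3·67=12405 → min 12405.
Length 5: M1..M5: k=1: 0+12405+4·43·67=23929; k=2: 1892+4554+4·11·67=9394; k=3: 5016+14271+4·71·67=38315; k=4: 4278+0+4·3·67=5082 → min 5082.
Optimal parenthesization: ((M1(M2(M3M4)))M5) with cost 5082.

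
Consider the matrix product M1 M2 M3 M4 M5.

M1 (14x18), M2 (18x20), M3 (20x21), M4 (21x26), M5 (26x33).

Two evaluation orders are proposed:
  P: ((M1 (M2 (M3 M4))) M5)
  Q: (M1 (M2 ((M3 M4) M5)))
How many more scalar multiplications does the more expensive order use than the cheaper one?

Order P = ((M1 (M2 (M3 M4))) M5): (M3 M4): 20×21 by 21×26 → 20×26, cost 20·21·26 = 10920; (M2 (M3 M4)): 18×20 by 20×26 → 18×26, cost 18·20·26 = 9360; cumulative 20280; (M1 (M2 (M3 M4))): 14×18 by 18×26 → 14×26, cost 14·18·26 = 6552; cumulative 26832; ((M1 (M2 (M3 M4))) M5): 14×26 by 26×33 → 14×33, cost 14·26·33 = 12012; cumulative 38844. Total 38844.
Order Q = (M1 (M2 ((M3 M4) M5))): (M3 M4): 20×21 by 21×26 → 20×26, cost 20·21·26 = 10920; ((M3 M4) M5): 20×26 by 26×33 → 20×33, cost 20·26·33 = 17160; cumulative 28080; (M2 ((M3 M4) M5)): 18×20 by 20×33 → 18×33, cost 18·20·33 = 11880; cumulative 39960; (M1 (M2 ((M3 M4) M5))): 14×18 by 18×33 → 14×33, cost 14·18·33 = 8316; cumulative 48276. Total 48276.
Difference: |38844 − 48276| = 9432.

9432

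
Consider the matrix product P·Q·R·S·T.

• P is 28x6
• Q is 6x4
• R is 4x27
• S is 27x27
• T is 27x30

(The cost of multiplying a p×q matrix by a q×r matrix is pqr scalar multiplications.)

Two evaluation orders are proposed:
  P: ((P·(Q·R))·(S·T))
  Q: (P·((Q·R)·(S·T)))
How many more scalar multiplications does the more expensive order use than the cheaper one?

Order P = ((P·(Q·R))·(S·T)): (Q·R): 6×4 by 4×27 → 6×27, cost 6·4·27 = 648; (P·(Q·R)): 28×6 by 6×27 → 28×27, cost 28·6·27 = 4536; cumulative 5184; (S·T): 27×27 by 27×30 → 27×30, cost 27·27·30 = 21870; ((P·(Q·R))·(S·T)): 28×27 by 27×30 → 28×30, cost 28·27·30 = 22680; cumulative 49734. Total 49734.
Order Q = (P·((Q·R)·(S·T))): (Q·R): 6×4 by 4×27 → 6×27, cost 6·4·27 = 648; (S·T): 27×27 by 27×30 → 27×30, cost 27·27·30 = 21870; ((Q·R)·(S·T)): 6×27 by 27×30 → 6×30, cost 6·27·30 = 4860; cumulative 27378; (P·((Q·R)·(S·T))): 28×6 by 6×30 → 28×30, cost 28·6·30 = 5040; cumulative 32418. Total 32418.
Difference: |49734 − 32418| = 17316.

17316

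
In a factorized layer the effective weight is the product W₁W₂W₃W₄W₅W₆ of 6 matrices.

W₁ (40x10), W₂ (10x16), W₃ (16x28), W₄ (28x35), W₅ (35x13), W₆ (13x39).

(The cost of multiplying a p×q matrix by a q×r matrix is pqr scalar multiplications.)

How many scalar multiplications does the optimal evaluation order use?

39500

Adjacent pairs: W₁W₂ = 40·10·16 = 6400; W₂W₃ = 10·16·28 = 4480; W₃W₄ = 16·28·35 = 15680; W₄W₅ = 28·35·13 = 12740; W₅W₆ = 35·13·39 = 17745.
Length 3: W₁..W₃: k=1: 0+4480+40·10·28=15680; k=2: 6400+0+40·16·28=24320 → min 15680 | W₂..W₄: k=2: 0+15680+10·16·35=21280; k=3: 4480+0+10·28·35=14280 → min 14280 | W₃..W₅: k=3: 0+12740+16·28·13=18564; k=4: 15680+0+16·35·13=22960 → min 18564 | W₄..W₆: k=4: 0+17745+28·35·39=55965; k=5: 12740+0+28·13·39=26936 → min 26936.
Length 4: W₁..W₄: k=1: 0+14280+40·10·35=28280; k=2: 6400+15680+40·16·35=44480; k=3: 15680+0+40·28·35=54880 → min 28280 | W₂..W₅: k=2: 0+18564+10·16·13=20644; k=3: 4480+12740+10·28·13=20860; k=4: 14280+0+10·35·13=18830 → min 18830 | W₃..W₆: k=3: 0+26936+16·28·39=44408; k=4: 15680+17745+16·35·39=55265; k=5: 18564+0+16·13·39=26676 → min 26676.
Length 5: W₁..W₅: k=1: 0+18830+40·10·13=24030; k=2: 6400+18564+40·16·13=33284; k=3: 15680+12740+40·28·13=42980; k=4: 28280+0+40·35·13=46480 → min 24030 | W₂..W₆: k=2: 0+26676+10·16·39=32916; k=3: 4480+26936+10·28·39=42336; k=4: 14280+17745+10·35·39=45675; k=5: 18830+0+10·13·39=23900 → min 23900.
Length 6: W₁..W₆: k=1: 0+23900+40·10·39=39500; k=2: 6400+26676+40·16·39=58036; k=3: 15680+26936+40·28·39=86296; k=4: 28280+17745+40·35·39=100625; k=5: 24030+0+40·13·39=44310 → min 39500.
Optimal order: (W₁((((W₂W₃)W₄)W₅)W₆)) with cost 39500.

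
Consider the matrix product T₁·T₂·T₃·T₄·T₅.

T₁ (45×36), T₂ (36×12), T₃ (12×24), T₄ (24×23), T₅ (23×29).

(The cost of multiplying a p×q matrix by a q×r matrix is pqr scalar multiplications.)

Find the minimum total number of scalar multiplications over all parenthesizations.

49728

Adjacent pairs: T₁T₂ = 45·36·12 = 19440; T₂T₃ = 36·12·24 = 10368; T₃T₄ = 12·24·23 = 6624; T₄T₅ = 24·23·29 = 16008.
Length 3: T₁..T₃: k=1: 0+10368+45·36·24=49248; k=2: 19440+0+45·12·24=32400 → min 32400 | T₂..T₄: k=2: 0+6624+36·12·23=16560; k=3: 10368+0+36·24·23=30240 → min 16560 | T₃..T₅: k=3: 0+16008+12·24·29=24360; k=4: 6624+0+12·23·29=14628 → min 14628.
Length 4: T₁..T₄: k=1: 0+16560+45·36·23=53820; k=2: 19440+6624+45·12·23=38484; k=3: 32400+0+45·24·23=57240 → min 38484 | T₂..T₅: k=2: 0+14628+36·12·29=27156; k=3: 10368+16008+36·24·29=51432; k=4: 16560+0+36·23·29=40572 → min 27156.
Length 5: T₁..T₅: k=1: 0+27156+45·36·29=74136; k=2: 19440+14628+45·12·29=49728; k=3: 32400+16008+45·24·29=79728; k=4: 38484+0+45·23·29=68499 → min 49728.
Optimal order: ((T₁·T₂)·((T₃·T₄)·T₅)) with cost 49728.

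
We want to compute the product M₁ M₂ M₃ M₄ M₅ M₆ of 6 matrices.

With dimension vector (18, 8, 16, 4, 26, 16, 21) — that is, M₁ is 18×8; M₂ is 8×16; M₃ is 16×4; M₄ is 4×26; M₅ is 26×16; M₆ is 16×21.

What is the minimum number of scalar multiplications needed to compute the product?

Adjacent pairs: M₁M₂ = 18·8·16 = 2304; M₂M₃ = 8·16·4 = 512; M₃M₄ = 16·4·26 = 1664; M₄M₅ = 4·26·16 = 1664; M₅M₆ = 26·16·21 = 8736.
Length 3: M₁..M₃: k=1: 0+512+18·8·4=1088; k=2: 2304+0+18·16·4=3456 → min 1088 | M₂..M₄: k=2: 0+1664+8·16·26=4992; k=3: 512+0+8·4·26=1344 → min 1344 | M₃..M₅: k=3: 0+1664+16·4·16=2688; k=4: 1664+0+16·26·16=8320 → min 2688 | M₄..M₆: k=4: 0+8736+4·26·21=10920; k=5: 1664+0+4·16·21=3008 → min 3008.
Length 4: M₁..M₄: k=1: 0+1344+18·8·26=5088; k=2: 2304+1664+18·16·26=11456; k=3: 1088+0+18·4·26=2960 → min 2960 | M₂..M₅: k=2: 0+2688+8·16·16=4736; k=3: 512+1664+8·4·16=2688; k=4: 1344+0+8·26·16=4672 → min 2688 | M₃..M₆: k=3: 0+3008+16·4·21=4352; k=4: 1664+8736+16·26·21=19136; k=5: 2688+0+16·16·21=8064 → min 4352.
Length 5: M₁..M₅: k=1: 0+2688+18·8·16=4992; k=2: 2304+2688+18·16·16=9600; k=3: 1088+1664+18·4·16=3904; k=4: 2960+0+18·26·16=10448 → min 3904 | M₂..M₆: k=2: 0+4352+8·16·21=7040; k=3: 512+3008+8·4·21=4192; k=4: 1344+8736+8·26·21=14448; k=5: 2688+0+8·16·21=5376 → min 4192.
Length 6: M₁..M₆: k=1: 0+4192+18·8·21=7216; k=2: 2304+4352+18·16·21=12704; k=3: 1088+3008+18·4·21=5608; k=4: 2960+8736+18·26·21=21524; k=5: 3904+0+18·16·21=9952 → min 5608.
Optimal order: ((M₁ (M₂ M₃)) ((M₄ M₅) M₆)) with cost 5608.

5608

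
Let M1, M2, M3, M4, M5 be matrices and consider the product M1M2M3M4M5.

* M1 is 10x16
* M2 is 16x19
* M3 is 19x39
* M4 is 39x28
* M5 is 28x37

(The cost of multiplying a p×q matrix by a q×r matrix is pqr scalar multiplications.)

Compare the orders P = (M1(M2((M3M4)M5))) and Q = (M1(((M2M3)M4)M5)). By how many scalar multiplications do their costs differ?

5776

Order P = (M1(M2((M3M4)M5))): (M3M4): 19×39 by 39×28 → 19×28, cost 19·39·28 = 20748; ((M3M4)M5): 19×28 by 28×37 → 19×37, cost 19·28·37 = 19684; cumulative 40432; (M2((M3M4)M5)): 16×19 by 19×37 → 16×37, cost 16·19·37 = 11248; cumulative 51680; (M1(M2((M3M4)M5))): 10×16 by 16×37 → 10×37, cost 10·16·37 = 5920; cumulative 57600. Total 57600.
Order Q = (M1(((M2M3)M4)M5)): (M2M3): 16×19 by 19×39 → 16×39, cost 16·19·39 = 11856; ((M2M3)M4): 16×39 by 39×28 → 16×28, cost 16·39·28 = 17472; cumulative 29328; (((M2M3)M4)M5): 16×28 by 28×37 → 16×37, cost 16·28·37 = 16576; cumulative 45904; (M1(((M2M3)M4)M5)): 10×16 by 16×37 → 10×37, cost 10·16·37 = 5920; cumulative 51824. Total 51824.
Difference: |57600 − 51824| = 5776.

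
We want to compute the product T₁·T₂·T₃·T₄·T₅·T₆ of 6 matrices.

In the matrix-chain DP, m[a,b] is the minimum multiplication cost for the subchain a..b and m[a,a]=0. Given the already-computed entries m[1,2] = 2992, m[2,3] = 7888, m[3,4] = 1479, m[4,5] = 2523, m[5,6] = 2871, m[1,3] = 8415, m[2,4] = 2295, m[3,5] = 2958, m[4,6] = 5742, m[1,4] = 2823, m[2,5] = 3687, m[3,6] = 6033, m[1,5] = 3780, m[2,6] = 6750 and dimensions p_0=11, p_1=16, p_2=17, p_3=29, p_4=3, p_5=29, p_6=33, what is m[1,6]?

6783

m[1,6] = min over k∈[1,5] of m[1,k]+m[k+1,6]+p_{0}·p_k·p_{6}.
k=1: 0 + 6750 + 11·16·33 = 12558; k=2: 2992 + 6033 + 11·17·33 = 15196; k=3: 8415 + 5742 + 11·29·33 = 24684; k=4: 2823 + 2871 + 11·3·33 = 6783; k=5: 3780 + 0 + 11·29·33 = 14307.
Minimum: 6783 at k=4.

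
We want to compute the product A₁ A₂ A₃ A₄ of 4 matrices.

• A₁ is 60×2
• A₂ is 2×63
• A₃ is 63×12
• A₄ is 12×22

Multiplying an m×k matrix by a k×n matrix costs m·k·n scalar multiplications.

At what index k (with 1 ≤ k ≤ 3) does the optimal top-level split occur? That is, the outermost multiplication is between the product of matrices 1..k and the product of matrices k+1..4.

Adjacent pairs: A₁A₂ = 60·2·63 = 7560; A₂A₃ = 2·63·12 = 1512; A₃A₄ = 63·12·22 = 16632.
Length 3: A₁..A₃: k=1: 0+1512+60·2·12=2952; k=2: 7560+0+60·63·12=52920 → min 2952 | A₂..A₄: k=2: 0+16632+2·63·22=19404; k=3: 1512+0+2·12·22=2040 → min 2040.
Top-level splits: k=1: (A₁..A₁)·(A₂..A₄) → 0+2040+60·2·22 = 4680; k=2: (A₁..A₂)·(A₃..A₄) → 7560+16632+60·63·22 = 107352; k=3: (A₁..A₃)·(A₄..A₄) → 2952+0+60·12·22 = 18792.
Best split is after A₁, i.e. k = 1.

1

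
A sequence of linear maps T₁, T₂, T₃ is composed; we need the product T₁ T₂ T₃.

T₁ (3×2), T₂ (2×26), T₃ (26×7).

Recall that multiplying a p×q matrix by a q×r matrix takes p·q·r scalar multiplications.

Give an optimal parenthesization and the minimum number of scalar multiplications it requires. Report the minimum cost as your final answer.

406

(T₁ (T₂ T₃)): cost 406.
((T₁ T₂) T₃): cost 702.
Optimal: (T₁ (T₂ T₃)) with cost 406.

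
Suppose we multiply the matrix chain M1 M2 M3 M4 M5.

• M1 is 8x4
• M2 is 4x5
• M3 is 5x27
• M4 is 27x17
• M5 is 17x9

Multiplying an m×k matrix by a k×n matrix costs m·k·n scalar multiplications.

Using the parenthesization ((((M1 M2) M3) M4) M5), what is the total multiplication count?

(M1 M2): 8×4 by 4×5 → 8×5, cost 8·4·5 = 160
((M1 M2) M3): 8×5 by 5×27 → 8×27, cost 8·5·27 = 1080; cumulative 1240
(((M1 M2) M3) M4): 8×27 by 27×17 → 8×17, cost 8·27·17 = 3672; cumulative 4912
((((M1 M2) M3) M4) M5): 8×17 by 17×9 → 8×9, cost 8·17·9 = 1224; cumulative 6136
Total: 6136 scalar multiplications.

6136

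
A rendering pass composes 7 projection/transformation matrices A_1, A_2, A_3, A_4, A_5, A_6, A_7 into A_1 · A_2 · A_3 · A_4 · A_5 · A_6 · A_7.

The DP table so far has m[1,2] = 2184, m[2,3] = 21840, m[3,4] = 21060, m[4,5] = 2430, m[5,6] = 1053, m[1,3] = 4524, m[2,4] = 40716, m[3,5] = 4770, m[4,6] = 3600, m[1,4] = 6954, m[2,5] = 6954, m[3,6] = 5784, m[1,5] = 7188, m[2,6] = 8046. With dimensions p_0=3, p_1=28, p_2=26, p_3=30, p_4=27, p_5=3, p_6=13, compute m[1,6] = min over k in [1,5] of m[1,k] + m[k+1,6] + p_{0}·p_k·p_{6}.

m[1,6] = min over k∈[1,5] of m[1,k]+m[k+1,6]+p_{0}·p_k·p_{6}.
k=1: 0 + 8046 + 3·28·13 = 9138; k=2: 2184 + 5784 + 3·26·13 = 8982; k=3: 4524 + 3600 + 3·30·13 = 9294; k=4: 6954 + 1053 + 3·27·13 = 9060; k=5: 7188 + 0 + 3·3·13 = 7305.
Minimum: 7305 at k=5.

7305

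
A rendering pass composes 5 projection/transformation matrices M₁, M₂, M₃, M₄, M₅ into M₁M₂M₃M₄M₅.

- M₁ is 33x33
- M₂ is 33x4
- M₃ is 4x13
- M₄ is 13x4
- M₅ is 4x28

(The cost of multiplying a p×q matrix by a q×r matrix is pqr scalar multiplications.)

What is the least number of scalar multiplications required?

8708

Adjacent pairs: M₁M₂ = 33·33·4 = 4356; M₂M₃ = 33·4·13 = 1716; M₃M₄ = 4·13·4 = 208; M₄M₅ = 13·4·28 = 1456.
Length 3: M₁..M₃: k=1: 0+1716+33·33·13=15873; k=2: 4356+0+33·4·13=6072 → min 6072 | M₂..M₄: k=2: 0+208+33·4·4=736; k=3: 1716+0+33·13·4=3432 → min 736 | M₃..M₅: k=3: 0+1456+4·13·28=2912; k=4: 208+0+4·4·28=656 → min 656.
Length 4: M₁..M₄: k=1: 0+736+33·33·4=5092; k=2: 4356+208+33·4·4=5092; k=3: 6072+0+33·13·4=7788 → min 5092 | M₂..M₅: k=2: 0+656+33·4·28=4352; k=3: 1716+1456+33·13·28=15184; k=4: 736+0+33·4·28=4432 → min 4352.
Length 5: M₁..M₅: k=1: 0+4352+33·33·28=34844; k=2: 4356+656+33·4·28=8708; k=3: 6072+1456+33·13·28=19540; k=4: 5092+0+33·4·28=8788 → min 8708.
Optimal order: ((M₁M₂)((M₃M₄)M₅)) with cost 8708.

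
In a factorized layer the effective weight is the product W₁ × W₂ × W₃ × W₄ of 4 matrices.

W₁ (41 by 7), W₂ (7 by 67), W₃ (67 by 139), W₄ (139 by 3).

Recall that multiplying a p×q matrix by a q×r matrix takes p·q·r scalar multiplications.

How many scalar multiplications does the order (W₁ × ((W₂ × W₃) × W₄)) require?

(W₂ × W₃): 7×67 by 67×139 → 7×139, cost 7·67·139 = 65191
((W₂ × W₃) × W₄): 7×139 by 139×3 → 7×3, cost 7·139·3 = 2919; cumulative 68110
(W₁ × ((W₂ × W₃) × W₄)): 41×7 by 7×3 → 41×3, cost 41·7·3 = 861; cumulative 68971
Total: 68971 scalar multiplications.

68971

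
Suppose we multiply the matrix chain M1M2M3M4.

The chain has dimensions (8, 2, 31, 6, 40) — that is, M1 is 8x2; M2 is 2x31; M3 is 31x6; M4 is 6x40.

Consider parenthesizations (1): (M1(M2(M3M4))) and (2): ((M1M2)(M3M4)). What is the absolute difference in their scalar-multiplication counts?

7296

Order (1) = (M1(M2(M3M4))): (M3M4): 31×6 by 6×40 → 31×40, cost 31·6·40 = 7440; (M2(M3M4)): 2×31 by 31×40 → 2×40, cost 2·31·40 = 2480; cumulative 9920; (M1(M2(M3M4))): 8×2 by 2×40 → 8×40, cost 8·2·40 = 640; cumulative 10560. Total 10560.
Order (2) = ((M1M2)(M3M4)): (M1M2): 8×2 by 2×31 → 8×31, cost 8·2·31 = 496; (M3M4): 31×6 by 6×40 → 31×40, cost 31·6·40 = 7440; ((M1M2)(M3M4)): 8×31 by 31×40 → 8×40, cost 8·31·40 = 9920; cumulative 17856. Total 17856.
Difference: |10560 − 17856| = 7296.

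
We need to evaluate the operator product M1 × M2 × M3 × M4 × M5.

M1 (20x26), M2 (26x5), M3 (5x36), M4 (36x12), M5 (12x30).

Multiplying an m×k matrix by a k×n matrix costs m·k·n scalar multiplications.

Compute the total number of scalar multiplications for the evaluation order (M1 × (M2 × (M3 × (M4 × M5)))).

37860

(M4 × M5): 36×12 by 12×30 → 36×30, cost 36·12·30 = 12960
(M3 × (M4 × M5)): 5×36 by 36×30 → 5×30, cost 5·36·30 = 5400; cumulative 18360
(M2 × (M3 × (M4 × M5))): 26×5 by 5×30 → 26×30, cost 26·5·30 = 3900; cumulative 22260
(M1 × (M2 × (M3 × (M4 × M5)))): 20×26 by 26×30 → 20×30, cost 20·26·30 = 15600; cumulative 37860
Total: 37860 scalar multiplications.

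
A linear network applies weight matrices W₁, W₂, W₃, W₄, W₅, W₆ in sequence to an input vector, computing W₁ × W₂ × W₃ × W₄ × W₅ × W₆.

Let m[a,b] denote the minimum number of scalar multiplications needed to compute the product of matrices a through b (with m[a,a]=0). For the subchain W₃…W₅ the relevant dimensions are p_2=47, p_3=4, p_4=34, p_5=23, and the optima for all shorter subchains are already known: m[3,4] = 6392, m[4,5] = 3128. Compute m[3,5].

m[3,5] = min over k∈[3,4] of m[3,k]+m[k+1,5]+p_{2}·p_k·p_{5}.
k=3: 0 + 3128 + 47·4·23 = 7452; k=4: 6392 + 0 + 47·34·23 = 43146.
Minimum: 7452 at k=3.

7452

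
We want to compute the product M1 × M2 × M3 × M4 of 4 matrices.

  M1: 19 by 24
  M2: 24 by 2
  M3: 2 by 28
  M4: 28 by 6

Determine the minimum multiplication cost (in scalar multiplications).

1476

Adjacent pairs: M1M2 = 19·24·2 = 912; M2M3 = 24·2·28 = 1344; M3M4 = 2·28·6 = 336.
Length 3: M1..M3: k=1: 0+1344+19·24·28=14112; k=2: 912+0+19·2·28=1976 → min 1976 | M2..M4: k=2: 0+336+24·2·6=624; k=3: 1344+0+24·28·6=5376 → min 624.
Length 4: M1..M4: k=1: 0+624+19·24·6=3360; k=2: 912+336+19·2·6=1476; k=3: 1976+0+19·28·6=5168 → min 1476.
Optimal order: ((M1 × M2) × (M3 × M4)) with cost 1476.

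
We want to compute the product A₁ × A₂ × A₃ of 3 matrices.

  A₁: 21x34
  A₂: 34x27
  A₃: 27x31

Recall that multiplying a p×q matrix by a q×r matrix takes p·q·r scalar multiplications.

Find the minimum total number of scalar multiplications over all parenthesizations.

Order (A₁ × (A₂ × A₃)): (A₂ × A₃): 34×27 by 27×31 → 34×31, cost 34·27·31 = 28458; (A₁ × (A₂ × A₃)): 21×34 by 34×31 → 21×31, cost 21·34·31 = 22134; cumulative 50592. Total 50592.
Order ((A₁ × A₂) × A₃): (A₁ × A₂): 21×34 by 34×27 → 21×27, cost 21·34·27 = 19278; ((A₁ × A₂) × A₃): 21×27 by 27×31 → 21×31, cost 21·27·31 = 17577; cumulative 36855. Total 36855.
Minimum: 36855.

36855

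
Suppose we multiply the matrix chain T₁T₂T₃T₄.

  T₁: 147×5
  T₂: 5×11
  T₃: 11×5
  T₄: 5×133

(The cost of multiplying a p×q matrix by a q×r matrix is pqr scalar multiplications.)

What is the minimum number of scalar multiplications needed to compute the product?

Adjacent pairs: T₁T₂ = 147·5·11 = 8085; T₂T₃ = 5·11·5 = 275; T₃T₄ = 11·5·133 = 7315.
Length 3: T₁..T₃: k=1: 0+275+147·5·5=3950; k=2: 8085+0+147·11·5=16170 → min 3950 | T₂..T₄: k=2: 0+7315+5·11·133=14630; k=3: 275+0+5·5·133=3600 → min 3600.
Length 4: T₁..T₄: k=1: 0+3600+147·5·133=101355; k=2: 8085+7315+147·11·133=230461; k=3: 3950+0+147·5·133=101705 → min 101355.
Optimal order: (T₁((T₂T₃)T₄)) with cost 101355.

101355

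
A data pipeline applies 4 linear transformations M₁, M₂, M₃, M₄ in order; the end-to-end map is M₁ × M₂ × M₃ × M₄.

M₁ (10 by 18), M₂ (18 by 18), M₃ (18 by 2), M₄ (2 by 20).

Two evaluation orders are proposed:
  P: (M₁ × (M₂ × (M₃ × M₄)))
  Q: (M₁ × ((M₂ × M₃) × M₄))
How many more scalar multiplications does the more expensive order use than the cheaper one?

Order P = (M₁ × (M₂ × (M₃ × M₄))): (M₃ × M₄): 18×2 by 2×20 → 18×20, cost 18·2·20 = 720; (M₂ × (M₃ × M₄)): 18×18 by 18×20 → 18×20, cost 18·18·20 = 6480; cumulative 7200; (M₁ × (M₂ × (M₃ × M₄))): 10×18 by 18×20 → 10×20, cost 10·18·20 = 3600; cumulative 10800. Total 10800.
Order Q = (M₁ × ((M₂ × M₃) × M₄)): (M₂ × M₃): 18×18 by 18×2 → 18×2, cost 18·18·2 = 648; ((M₂ × M₃) × M₄): 18×2 by 2×20 → 18×20, cost 18·2·20 = 720; cumulative 1368; (M₁ × ((M₂ × M₃) × M₄)): 10×18 by 18×20 → 10×20, cost 10·18·20 = 3600; cumulative 4968. Total 4968.
Difference: |10800 − 4968| = 5832.

5832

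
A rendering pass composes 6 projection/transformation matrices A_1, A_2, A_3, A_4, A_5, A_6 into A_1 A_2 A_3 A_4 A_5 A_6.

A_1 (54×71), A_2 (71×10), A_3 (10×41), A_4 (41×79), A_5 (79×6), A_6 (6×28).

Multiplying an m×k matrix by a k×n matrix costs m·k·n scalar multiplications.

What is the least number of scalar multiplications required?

Adjacent pairs: A_1A_2 = 54·71·10 = 38340; A_2A_3 = 71·10·41 = 29110; A_3A_4 = 10·41·79 = 32390; A_4A_5 = 41·79·6 = 19434; A_5A_6 = 79·6·28 = 13272.
Length 3: A_1..A_3: k=1: 0+29110+54·71·41=186304; k=2: 38340+0+54·10·41=60480 → min 60480 | A_2..A_4: k=2: 0+32390+71·10·79=88480; k=3: 29110+0+71·41·79=259079 → min 88480 | A_3..A_5: k=3: 0+19434+10·41·6=21894; k=4: 32390+0+10·79·6=37130 → min 21894 | A_4..A_6: k=4: 0+13272+41·79·28=103964; k=5: 19434+0+41·6·28=26322 → min 26322.
Length 4: A_1..A_4: k=1: 0+88480+54·71·79=391366; k=2: 38340+32390+54·10·79=113390; k=3: 60480+0+54·41·79=235386 → min 113390 | A_2..A_5: k=2: 0+21894+71·10·6=26154; k=3: 29110+19434+71·41·6=66010; k=4: 88480+0+71·79·6=122134 → min 26154 | A_3..A_6: k=3: 0+26322+10·41·28=37802; k=4: 32390+13272+10·79·28=67782; k=5: 21894+0+10·6·28=23574 → min 23574.
Length 5: A_1..A_5: k=1: 0+26154+54·71·6=49158; k=2: 38340+21894+54·10·6=63474; k=3: 60480+19434+54·41·6=93198; k=4: 113390+0+54·79·6=138986 → min 49158 | A_2..A_6: k=2: 0+23574+71·10·28=43454; k=3: 29110+26322+71·41·28=136940; k=4: 88480+13272+71·79·28=258804; k=5: 26154+0+71·6·28=38082 → min 38082.
Length 6: A_1..A_6: k=1: 0+38082+54·71·28=145434; k=2: 38340+23574+54·10·28=77034; k=3: 60480+26322+54·41·28=148794; k=4: 113390+13272+54·79·28=246110; k=5: 49158+0+54·6·28=58230 → min 58230.
Optimal order: ((A_1 (A_2 (A_3 (A_4 A_5)))) A_6) with cost 58230.

58230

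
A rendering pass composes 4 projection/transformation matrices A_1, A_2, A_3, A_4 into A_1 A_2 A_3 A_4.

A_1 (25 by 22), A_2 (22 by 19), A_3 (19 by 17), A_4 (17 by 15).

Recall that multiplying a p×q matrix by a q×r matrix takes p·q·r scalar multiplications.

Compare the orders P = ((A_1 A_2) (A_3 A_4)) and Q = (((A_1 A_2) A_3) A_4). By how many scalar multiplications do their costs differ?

2480

Order P = ((A_1 A_2) (A_3 A_4)): (A_1 A_2): 25×22 by 22×19 → 25×19, cost 25·22·19 = 10450; (A_3 A_4): 19×17 by 17×15 → 19×15, cost 19·17·15 = 4845; ((A_1 A_2) (A_3 A_4)): 25×19 by 19×15 → 25×15, cost 25·19·15 = 7125; cumulative 22420. Total 22420.
Order Q = (((A_1 A_2) A_3) A_4): (A_1 A_2): 25×22 by 22×19 → 25×19, cost 25·22·19 = 10450; ((A_1 A_2) A_3): 25×19 by 19×17 → 25×17, cost 25·19·17 = 8075; cumulative 18525; (((A_1 A_2) A_3) A_4): 25×17 by 17×15 → 25×15, cost 25·17·15 = 6375; cumulative 24900. Total 24900.
Difference: |22420 − 24900| = 2480.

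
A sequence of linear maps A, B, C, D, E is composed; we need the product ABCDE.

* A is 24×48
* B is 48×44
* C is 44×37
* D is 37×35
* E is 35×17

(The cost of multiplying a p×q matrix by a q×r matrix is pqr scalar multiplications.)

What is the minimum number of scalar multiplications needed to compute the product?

105179

Adjacent pairs: AB = 24·48·44 = 50688; BC = 48·44·37 = 78144; CD = 44·37·35 = 56980; DE = 37·35·17 = 22015.
Length 3: A..C: k=1: 0+78144+24·48·37=120768; k=2: 50688+0+24·44·37=89760 → min 89760 | B..D: k=2: 0+56980+48·44·35=130900; k=3: 78144+0+48·37·35=140304 → min 130900 | C..E: k=3: 0+22015+44·37·17=49691; k=4: 56980+0+44·35·17=83160 → min 49691.
Length 4: A..D: k=1: 0+130900+24·48·35=171220; k=2: 50688+56980+24·44·35=144628; k=3: 89760+0+24·37·35=120840 → min 120840 | B..E: k=2: 0+49691+48·44·17=85595; k=3: 78144+22015+48·37·17=130351; k=4: 130900+0+48·35·17=159460 → min 85595.
Length 5: A..E: k=1: 0+85595+24·48·17=105179; k=2: 50688+49691+24·44·17=118331; k=3: 89760+22015+24·37·17=126871; k=4: 120840+0+24·35·17=135120 → min 105179.
Optimal order: (A(B(C(DE)))) with cost 105179.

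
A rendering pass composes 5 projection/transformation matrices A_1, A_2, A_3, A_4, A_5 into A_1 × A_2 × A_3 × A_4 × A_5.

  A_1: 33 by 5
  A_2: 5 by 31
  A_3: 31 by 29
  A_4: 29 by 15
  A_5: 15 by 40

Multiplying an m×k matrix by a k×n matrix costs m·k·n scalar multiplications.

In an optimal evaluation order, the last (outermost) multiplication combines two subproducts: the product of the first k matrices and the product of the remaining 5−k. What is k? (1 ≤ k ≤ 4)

Adjacent pairs: A_1A_2 = 33·5·31 = 5115; A_2A_3 = 5·31·29 = 4495; A_3A_4 = 31·29·15 = 13485; A_4A_5 = 29·15·40 = 17400.
Length 3: A_1..A_3: k=1: 0+4495+33·5·29=9280; k=2: 5115+0+33·31·29=34782 → min 9280 | A_2..A_4: k=2: 0+13485+5·31·15=15810; k=3: 4495+0+5·29·15=6670 → min 6670 | A_3..A_5: k=3: 0+17400+31·29·40=53360; k=4: 13485+0+31·15·40=32085 → min 32085.
Length 4: A_1..A_4: k=1: 0+6670+33·5·15=9145; k=2: 5115+13485+33·31·15=33945; k=3: 9280+0+33·29·15=23635 → min 9145 | A_2..A_5: k=2: 0+32085+5·31·40=38285; k=3: 4495+17400+5·29·40=27695; k=4: 6670+0+5·15·40=9670 → min 9670.
Top-level splits: k=1: (A_1..A_1)·(A_2..A_5) → 0+9670+33·5·40 = 16270; k=2: (A_1..A_2)·(A_3..A_5) → 5115+32085+33·31·40 = 78120; k=3: (A_1..A_3)·(A_4..A_5) → 9280+17400+33·29·40 = 64960; k=4: (A_1..A_4)·(A_5..A_5) → 9145+0+33·15·40 = 28945.
Best split is after A_1, i.e. k = 1.

1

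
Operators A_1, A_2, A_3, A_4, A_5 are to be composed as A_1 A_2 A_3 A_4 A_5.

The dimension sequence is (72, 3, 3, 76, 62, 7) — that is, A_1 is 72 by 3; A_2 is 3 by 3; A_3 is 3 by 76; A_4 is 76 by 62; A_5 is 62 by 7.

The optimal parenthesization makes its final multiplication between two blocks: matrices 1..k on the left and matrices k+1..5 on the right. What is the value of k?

1

Adjacent pairs: A_1A_2 = 72·3·3 = 648; A_2A_3 = 3·3·76 = 684; A_3A_4 = 3·76·62 = 14136; A_4A_5 = 76·62·7 = 32984.
Length 3: A_1..A_3: k=1: 0+684+72·3·76=17100; k=2: 648+0+72·3·76=17064 → min 17064 | A_2..A_4: k=2: 0+14136+3·3·62=14694; k=3: 684+0+3·76·62=14820 → min 14694 | A_3..A_5: k=3: 0+32984+3·76·7=34580; k=4: 14136+0+3·62·7=15438 → min 15438.
Length 4: A_1..A_4: k=1: 0+14694+72·3·62=28086; k=2: 648+14136+72·3·62=28176; k=3: 17064+0+72·76·62=356328 → min 28086 | A_2..A_5: k=2: 0+15438+3·3·7=15501; k=3: 684+32984+3·76·7=35264; k=4: 14694+0+3·62·7=15996 → min 15501.
Top-level splits: k=1: (A_1..A_1)·(A_2..A_5) → 0+15501+72·3·7 = 17013; k=2: (A_1..A_2)·(A_3..A_5) → 648+15438+72·3·7 = 17598; k=3: (A_1..A_3)·(A_4..A_5) → 17064+32984+72·76·7 = 88352; k=4: (A_1..A_4)·(A_5..A_5) → 28086+0+72·62·7 = 59334.
Best split is after A_1, i.e. k = 1.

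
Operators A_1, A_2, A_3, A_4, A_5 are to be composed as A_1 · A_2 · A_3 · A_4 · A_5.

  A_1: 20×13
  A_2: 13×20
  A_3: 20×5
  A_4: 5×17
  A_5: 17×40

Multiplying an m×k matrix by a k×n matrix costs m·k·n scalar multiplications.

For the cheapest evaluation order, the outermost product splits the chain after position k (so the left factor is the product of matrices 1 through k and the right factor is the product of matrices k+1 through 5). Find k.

Adjacent pairs: A_1A_2 = 20·13·20 = 5200; A_2A_3 = 13·20·5 = 1300; A_3A_4 = 20·5·17 = 1700; A_4A_5 = 5·17·40 = 3400.
Length 3: A_1..A_3: k=1: 0+1300+20·13·5=2600; k=2: 5200+0+20·20·5=7200 → min 2600 | A_2..A_4: k=2: 0+1700+13·20·17=6120; k=3: 1300+0+13·5·17=2405 → min 2405 | A_3..A_5: k=3: 0+3400+20·5·40=7400; k=4: 1700+0+20·17·40=15300 → min 7400.
Length 4: A_1..A_4: k=1: 0+2405+20·13·17=6825; k=2: 5200+1700+20·20·17=13700; k=3: 2600+0+20·5·17=4300 → min 4300 | A_2..A_5: k=2: 0+7400+13·20·40=17800; k=3: 1300+3400+13·5·40=7300; k=4: 2405+0+13·17·40=11245 → min 7300.
Top-level splits: k=1: (A_1..A_1)·(A_2..A_5) → 0+7300+20·13·40 = 17700; k=2: (A_1..A_2)·(A_3..A_5) → 5200+7400+20·20·40 = 28600; k=3: (A_1..A_3)·(A_4..A_5) → 2600+3400+20·5·40 = 10000; k=4: (A_1..A_4)·(A_5..A_5) → 4300+0+20·17·40 = 17900.
Best split is after A_3, i.e. k = 3.

3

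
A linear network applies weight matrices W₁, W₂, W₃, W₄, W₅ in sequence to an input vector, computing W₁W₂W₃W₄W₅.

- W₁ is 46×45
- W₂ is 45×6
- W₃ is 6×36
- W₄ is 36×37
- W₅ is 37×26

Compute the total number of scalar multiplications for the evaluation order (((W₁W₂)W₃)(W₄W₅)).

(W₁W₂): 46×45 by 45×6 → 46×6, cost 46·45·6 = 12420
((W₁W₂)W₃): 46×6 by 6×36 → 46×36, cost 46·6·36 = 9936; cumulative 22356
(W₄W₅): 36×37 by 37×26 → 36×26, cost 36·37·26 = 34632
(((W₁W₂)W₃)(W₄W₅)): 46×36 by 36×26 → 46×26, cost 46·36·26 = 43056; cumulative 100044
Total: 100044 scalar multiplications.

100044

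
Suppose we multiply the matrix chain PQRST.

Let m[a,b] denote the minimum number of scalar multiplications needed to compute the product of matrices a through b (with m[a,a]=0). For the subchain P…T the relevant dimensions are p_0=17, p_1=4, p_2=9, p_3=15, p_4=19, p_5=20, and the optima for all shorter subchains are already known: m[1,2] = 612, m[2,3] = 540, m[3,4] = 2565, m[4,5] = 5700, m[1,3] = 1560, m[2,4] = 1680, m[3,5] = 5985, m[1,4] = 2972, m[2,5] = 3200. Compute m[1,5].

4560

m[1,5] = min over k∈[1,4] of m[1,k]+m[k+1,5]+p_{0}·p_k·p_{5}.
k=1: 0 + 3200 + 17·4·20 = 4560; k=2: 612 + 5985 + 17·9·20 = 9657; k=3: 1560 + 5700 + 17·15·20 = 12360; k=4: 2972 + 0 + 17·19·20 = 9432.
Minimum: 4560 at k=1.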